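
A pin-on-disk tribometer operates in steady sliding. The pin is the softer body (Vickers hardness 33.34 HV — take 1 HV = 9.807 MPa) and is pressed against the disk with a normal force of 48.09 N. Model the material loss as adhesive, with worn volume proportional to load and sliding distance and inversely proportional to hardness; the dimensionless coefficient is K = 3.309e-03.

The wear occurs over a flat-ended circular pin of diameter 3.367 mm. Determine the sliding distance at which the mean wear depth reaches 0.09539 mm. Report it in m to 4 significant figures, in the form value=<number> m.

Each operation runs at full precision; printed values are rounded. Rounded once at the end, at four significant figures.
Hardness H = 33.34 HV × 9.807 MPa/HV = 327.0 MPa = 3.270e+08 Pa.
Pin diameter d = 3.367 mm = 0.003367 m. Contact area A = π·d²/4 = π·(0.003367 m)²/4 = 8.904e-06 m².
Depth limit h_lim = 0.09539 mm = 9.539e-05 m.
In SI base units, W = 48.09 N, H = 3.270e+08 Pa, K = 3.309e-03.
Volume at the limit: V_lim = h_lim·A = 9.539e-05 · 8.904e-06 = 8.493e-10 m³.
Life L = V_lim·H/(K·W) = 8.493e-10 · 3.270e+08 / (3.309e-03 · 48.09) = 1.745 m.

value=1.745 m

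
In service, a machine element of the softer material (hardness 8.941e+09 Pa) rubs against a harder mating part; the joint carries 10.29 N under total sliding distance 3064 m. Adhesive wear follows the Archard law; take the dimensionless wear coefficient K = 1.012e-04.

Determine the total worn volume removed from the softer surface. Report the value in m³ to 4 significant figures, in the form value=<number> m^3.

value=3.569e-10 m^3

The computation runs at full float precision — the intermediates appear rounded; a lone final rounding, at four significant figures.
Restated in SI base units: W = 10.29 N, H = 8.941e+09 Pa, K = 1.012e-04.
Worn volume V = K·W·L/H = 1.012e-04 · 10.29 · 3064 / 8.941e+09 = 3.569e-10 m³.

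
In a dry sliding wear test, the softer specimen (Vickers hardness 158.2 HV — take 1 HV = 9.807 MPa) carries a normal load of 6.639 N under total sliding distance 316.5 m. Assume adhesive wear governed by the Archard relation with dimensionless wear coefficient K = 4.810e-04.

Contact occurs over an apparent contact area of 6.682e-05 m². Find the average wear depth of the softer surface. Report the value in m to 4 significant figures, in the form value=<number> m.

The computation maintains exact precision — intermediates appear rounded — rounded once at the end, at 4 significant figures.
Convert: Hardness H = 158.2 HV × 9.807 MPa/HV = 1551 MPa = 1.551e+09 Pa.
In SI base units, W = 6.639 N, H = 1.551e+09 Pa, K = 4.810e-04.
Archard volume V = K·W·L/H = 4.810e-04 · 6.639 · 316.5 / 1.551e+09 = 6.514e-10 m³.
Average depth h = V/A = 6.514e-10 / 6.682e-05 = 9.749e-06 m.

value=9.749e-06 m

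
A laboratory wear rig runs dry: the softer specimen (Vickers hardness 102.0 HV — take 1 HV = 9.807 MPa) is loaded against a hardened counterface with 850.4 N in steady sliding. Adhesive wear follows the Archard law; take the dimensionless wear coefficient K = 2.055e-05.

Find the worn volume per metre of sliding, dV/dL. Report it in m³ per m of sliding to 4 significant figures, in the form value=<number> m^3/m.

Each operation maintains exact precision, and intermediates are printed rounded — one last rounding: 4 significant digits.
Hardness H = 102.0 HV × 9.807 MPa/HV = 1000 MPa = 1.000e+09 Pa.
Expressed in SI base units: W = 850.4 N, H = 1.000e+09 Pa, K = 2.055e-05.
Rate of wear dV/dL = K·W/H: 2.055e-05 · 850.4 / 1.000e+09 = 1.747e-11 m³/m.

value=1.747e-11 m^3/m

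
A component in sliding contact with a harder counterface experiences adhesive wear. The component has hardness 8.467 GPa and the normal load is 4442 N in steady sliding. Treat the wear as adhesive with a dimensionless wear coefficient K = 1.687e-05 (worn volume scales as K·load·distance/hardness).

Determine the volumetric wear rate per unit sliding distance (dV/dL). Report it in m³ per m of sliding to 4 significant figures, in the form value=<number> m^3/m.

All working math carries full float precision. Intermediate values are printed rounded. Rounded just once to four significant digits.
Hardness H = 8.467 GPa = 8.467e+09 Pa.
Restated in SI base units: W = 4442 N, H = 8.467e+09 Pa, K = 1.687e-05.
Sliding wear rate dV/dL = K·W/H, per unit distance: 1.687e-05 · 4442 / 8.467e+09 = 8.850e-12 m³/m.

value=8.850e-12 m^3/m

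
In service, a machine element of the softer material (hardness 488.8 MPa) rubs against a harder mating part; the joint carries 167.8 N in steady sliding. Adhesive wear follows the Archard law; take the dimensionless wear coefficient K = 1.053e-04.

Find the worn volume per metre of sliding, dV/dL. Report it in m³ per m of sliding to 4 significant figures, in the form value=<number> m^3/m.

value=3.615e-11 m^3/m

All arithmetic maintains exact precision — intermediates are printed rounded, and rounded just once, at four significant figures.
Hardness H = 488.8 MPa = 4.888e+08 Pa.
As SI base values: W = 167.8 N, H = 4.888e+08 Pa, K = 1.053e-04.
Wear rate dV/dL = K·W/H, per unit distance: 1.053e-04 · 167.8 / 4.888e+08 = 3.615e-11 m³/m.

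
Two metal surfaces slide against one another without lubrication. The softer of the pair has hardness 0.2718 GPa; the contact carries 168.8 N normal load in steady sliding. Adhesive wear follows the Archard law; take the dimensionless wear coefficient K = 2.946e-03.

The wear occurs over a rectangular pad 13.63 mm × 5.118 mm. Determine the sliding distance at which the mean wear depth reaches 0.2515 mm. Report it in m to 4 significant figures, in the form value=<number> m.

Printed values are rounded — each operation maintains exact precision — a lone final rounding to four significant figures.
Convert: Hardness H = 0.2718 GPa = 2.718e+08 Pa.
Convert: Pad sides 13.63 mm × 5.118 mm = 0.01363 m × 0.005118 m. Contact area A = 0.01363 m × 0.005118 m = 6.976e-05 m².
Convert: Depth limit h_lim = 0.2515 mm = 2.515e-04 m.
Collected in SI base units: W = 168.8 N, H = 2.718e+08 Pa, K = 2.946e-03.
Wearable volume V_lim = h_lim·A = 2.515e-04 · 6.976e-05 = 1.754e-08 m³.
Inverting, life L = V_lim·H/(K·W) = 1.754e-08 · 2.718e+08 / (2.946e-03 · 168.8) = 9.589 m.

value=9.589 m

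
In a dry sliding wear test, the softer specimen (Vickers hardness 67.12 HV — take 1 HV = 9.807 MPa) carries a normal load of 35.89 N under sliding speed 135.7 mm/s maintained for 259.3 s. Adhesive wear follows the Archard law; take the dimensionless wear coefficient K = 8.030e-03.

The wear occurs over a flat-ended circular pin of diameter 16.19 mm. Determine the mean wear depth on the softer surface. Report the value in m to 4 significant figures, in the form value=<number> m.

Intermediate values appear rounded, and all arithmetic keeps full float precision; rounded once at the end, at 4 significant digits.
Convert: Sliding speed v = 135.7 mm/s = 0.1357 m/s. Total distance L = v·t = 0.1357 m/s × 259.3 s = 35.19 m.
Convert: Hardness H = 67.12 HV × 9.807 MPa/HV = 658.2 MPa = 6.582e+08 Pa.
Convert: Pin diameter d = 16.19 mm = 0.01619 m. Contact area A = π·d²/4 = π·(0.01619 m)²/4 = 2.059e-04 m².
Collected in SI base units: W = 35.89 N, H = 6.582e+08 Pa, K = 8.030e-03.
Archard volume V = K·W·L/H = 8.030e-03 · 35.89 · 35.19 / 6.582e+08 = 1.541e-08 m³.
Wear depth h = V/A = 1.541e-08 / 2.059e-04 = 7.483e-05 m.

value=7.483e-05 m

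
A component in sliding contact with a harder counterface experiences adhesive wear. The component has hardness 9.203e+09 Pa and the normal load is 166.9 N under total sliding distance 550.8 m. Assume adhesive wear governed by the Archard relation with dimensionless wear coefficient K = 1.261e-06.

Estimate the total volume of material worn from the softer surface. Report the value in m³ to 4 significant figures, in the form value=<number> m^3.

All arithmetic runs at full precision, and intermediate values are printed rounded. Rounded once at the end, at 4 significant figures.
Collected in SI base units: W = 166.9 N, H = 9.203e+09 Pa, K = 1.261e-06.
Apply Archard: V = K·W·L/H = 1.261e-06 · 166.9 · 550.8 / 9.203e+09 = 1.260e-11 m³.

value=1.260e-11 m^3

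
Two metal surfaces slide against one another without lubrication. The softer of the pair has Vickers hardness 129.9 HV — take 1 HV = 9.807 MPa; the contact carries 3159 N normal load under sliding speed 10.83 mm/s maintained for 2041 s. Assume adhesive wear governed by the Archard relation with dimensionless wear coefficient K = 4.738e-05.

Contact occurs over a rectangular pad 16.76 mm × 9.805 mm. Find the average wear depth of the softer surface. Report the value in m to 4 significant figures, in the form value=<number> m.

The computation maintains exact precision, and displayed values are rounded — a lone final rounding, at four significant figures.
Convert: Sliding speed v = 10.83 mm/s = 0.01083 m/s. The distance L = v·t = 0.01083 m/s × 2041 s = 22.10 m.
Convert: Hardness H = 129.9 HV × 9.807 MPa/HV = 1274 MPa = 1.274e+09 Pa.
Convert: Pad sides 16.76 mm × 9.805 mm = 0.01676 m × 0.009805 m. Contact area A = 0.01676 m × 0.009805 m = 1.643e-04 m².
Working in SI base units: W = 3159 N, H = 1.274e+09 Pa, K = 4.738e-05.
The Archard volume V = K·W·L/H = 4.738e-05 · 3159 · 22.10 / 1.274e+09 = 2.597e-09 m³.
Wear depth h = V/A = 2.597e-09 / 1.643e-04 = 1.580e-05 m.

value=1.580e-05 m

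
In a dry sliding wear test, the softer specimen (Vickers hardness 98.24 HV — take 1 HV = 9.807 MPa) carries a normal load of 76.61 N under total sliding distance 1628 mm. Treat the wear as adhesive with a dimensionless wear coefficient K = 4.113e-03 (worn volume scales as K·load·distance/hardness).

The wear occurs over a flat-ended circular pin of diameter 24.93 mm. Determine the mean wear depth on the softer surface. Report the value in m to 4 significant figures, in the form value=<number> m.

value=1.091e-06 m

Every step maintains full float precision — intermediate values are shown rounded. Rounded just once, at 4 significant figures.
The distance L = 1628 mm = 1.628 m.
Hardness H = 98.24 HV × 9.807 MPa/HV = 963.4 MPa = 9.634e+08 Pa.
Pin diameter d = 24.93 mm = 0.02493 m. Contact area A = π·d²/4 = π·(0.02493 m)²/4 = 4.881e-04 m².
In SI base units: W = 76.61 N, H = 9.634e+08 Pa, K = 4.113e-03.
The Archard volume V = K·W·L/H = 4.113e-03 · 76.61 · 1.628 / 9.634e+08 = 5.324e-10 m³.
Average depth h = V/A = 5.324e-10 / 4.881e-04 = 1.091e-06 m.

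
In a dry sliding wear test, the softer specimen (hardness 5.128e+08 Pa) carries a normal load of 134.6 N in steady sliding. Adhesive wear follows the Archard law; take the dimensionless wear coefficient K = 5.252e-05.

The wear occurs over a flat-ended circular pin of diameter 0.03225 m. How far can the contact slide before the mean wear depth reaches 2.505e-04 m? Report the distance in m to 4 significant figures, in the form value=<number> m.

Displayed values are rounded, and all arithmetic carries full float precision; rounded just once: four significant figures.
Convert: Contact area A = π·d²/4 = π·(0.03225 m)²/4 = 8.169e-04 m².
Collected in SI base units: W = 134.6 N, H = 5.128e+08 Pa, K = 5.252e-05.
Allowed volume V_lim = h_lim·A = 2.505e-04 · 8.169e-04 = 2.046e-07 m³.
Thus life L = V_lim·H/(K·W) = 2.046e-07 · 5.128e+08 / (5.252e-05 · 134.6) = 1.484e+04 m.

value=1.484e+04 m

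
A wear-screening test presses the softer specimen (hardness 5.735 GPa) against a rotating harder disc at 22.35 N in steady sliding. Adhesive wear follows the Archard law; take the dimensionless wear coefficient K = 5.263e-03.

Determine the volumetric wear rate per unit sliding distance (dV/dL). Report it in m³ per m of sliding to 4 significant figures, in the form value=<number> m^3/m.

The intermediates are shown rounded — all arithmetic carries full precision — rounded once at the end to four significant digits.
Convert: Hardness H = 5.735 GPa = 5.735e+09 Pa.
Expressed in SI base units: W = 22.35 N, H = 5.735e+09 Pa, K = 5.263e-03.
Sliding wear rate dV/dL = K·W/H: 5.263e-03 · 22.35 / 5.735e+09 = 2.051e-11 m³/m.

value=2.051e-11 m^3/m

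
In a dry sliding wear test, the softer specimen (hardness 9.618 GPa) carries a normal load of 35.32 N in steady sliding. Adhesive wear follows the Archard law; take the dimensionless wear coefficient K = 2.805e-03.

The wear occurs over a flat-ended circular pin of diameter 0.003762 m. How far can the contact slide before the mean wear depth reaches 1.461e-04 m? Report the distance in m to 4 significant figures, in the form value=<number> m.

Intermediate values are printed rounded — the algebra keeps full float precision, and a lone final rounding to four significant digits.
Convert: Hardness H = 9.618 GPa = 9.618e+09 Pa.
Convert: Contact area A = π·d²/4 = π·(0.003762 m)²/4 = 1.112e-05 m².
Working in SI base units: W = 35.32 N, H = 9.618e+09 Pa, K = 2.805e-03.
Limit volume V_lim = h_lim·A = 1.461e-04 · 1.112e-05 = 1.624e-09 m³.
Thus life L = V_lim·H/(K·W) = 1.624e-09 · 9.618e+09 / (2.805e-03 · 35.32) = 157.7 m.

value=157.7 m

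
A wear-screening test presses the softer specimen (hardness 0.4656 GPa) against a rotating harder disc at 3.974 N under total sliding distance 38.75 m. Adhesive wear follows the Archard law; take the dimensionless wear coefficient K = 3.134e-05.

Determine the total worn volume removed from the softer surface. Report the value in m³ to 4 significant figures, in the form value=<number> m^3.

value=1.037e-11 m^3

All working math carries full float precision, and intermediates are displayed rounded — one final rounding, at four significant digits.
Hardness H = 0.4656 GPa = 4.656e+08 Pa.
Working in SI base units: W = 3.974 N, H = 4.656e+08 Pa, K = 3.134e-05.
Wear volume V = K·W·L/H = 3.134e-05 · 3.974 · 38.75 / 4.656e+08 = 1.037e-11 m³.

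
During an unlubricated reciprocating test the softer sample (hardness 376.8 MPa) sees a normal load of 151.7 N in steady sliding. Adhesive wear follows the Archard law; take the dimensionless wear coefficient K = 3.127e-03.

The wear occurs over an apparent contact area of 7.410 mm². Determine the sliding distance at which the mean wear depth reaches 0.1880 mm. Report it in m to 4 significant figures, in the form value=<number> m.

All arithmetic carries full float precision. Printed values are rounded, and rounded once at the end, at 4 significant digits.
Hardness H = 376.8 MPa = 3.768e+08 Pa.
Contact area A = 7.410 mm² = 7.410e-06 m².
Depth limit h_lim = 0.1880 mm = 1.880e-04 m.
Expressed in SI base units: W = 151.7 N, H = 3.768e+08 Pa, K = 3.127e-03.
Permissible volume V_lim = h_lim·A = 1.880e-04 · 7.410e-06 = 1.393e-09 m³.
Thus life L = V_lim·H/(K·W) = 1.393e-09 · 3.768e+08 / (3.127e-03 · 151.7) = 1.107 m.

value=1.107 m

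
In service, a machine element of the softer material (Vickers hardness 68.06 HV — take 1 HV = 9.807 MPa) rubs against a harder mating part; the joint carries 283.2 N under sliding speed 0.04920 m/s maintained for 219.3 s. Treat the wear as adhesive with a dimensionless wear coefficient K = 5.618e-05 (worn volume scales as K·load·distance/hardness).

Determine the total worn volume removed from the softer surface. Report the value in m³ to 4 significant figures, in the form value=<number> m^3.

The computation carries exact precision, and the intermediates appear rounded; rounded just once to four significant figures.
Path length L = v·t = 0.04920 m/s × 219.3 s = 10.79 m.
Hardness H = 68.06 HV × 9.807 MPa/HV = 667.5 MPa = 6.675e+08 Pa.
In SI base units, W = 283.2 N, H = 6.675e+08 Pa, K = 5.618e-05.
Archard relation: V = K·W·L/H = 5.618e-05 · 283.2 · 10.79 / 6.675e+08 = 2.572e-10 m³.

value=2.572e-10 m^3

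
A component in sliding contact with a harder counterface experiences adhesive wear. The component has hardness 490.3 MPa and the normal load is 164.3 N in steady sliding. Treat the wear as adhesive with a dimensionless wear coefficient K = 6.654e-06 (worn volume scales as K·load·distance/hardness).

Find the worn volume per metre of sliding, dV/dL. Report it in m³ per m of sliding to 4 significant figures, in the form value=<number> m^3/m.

Intermediate values are displayed rounded, and all working math runs at exact precision; one final rounding: four significant figures.
Convert: Hardness H = 490.3 MPa = 4.903e+08 Pa.
As SI base values: W = 164.3 N, H = 4.903e+08 Pa, K = 6.654e-06.
Wear rate dV/dL = K·W/H — distance-free: 6.654e-06 · 164.3 / 4.903e+08 = 2.230e-12 m³/m.

value=2.230e-12 m^3/m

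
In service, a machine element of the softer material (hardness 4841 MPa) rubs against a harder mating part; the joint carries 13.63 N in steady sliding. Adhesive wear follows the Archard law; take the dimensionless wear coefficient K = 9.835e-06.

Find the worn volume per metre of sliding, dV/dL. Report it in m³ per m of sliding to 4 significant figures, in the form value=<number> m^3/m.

value=2.769e-14 m^3/m

Intermediate values appear rounded; all arithmetic carries exact precision. Rounded just once to four significant figures.
Convert: Hardness H = 4841 MPa = 4.841e+09 Pa.
Working in SI base units: W = 13.63 N, H = 4.841e+09 Pa, K = 9.835e-06.
Wear rate dV/dL = K·W/H: 9.835e-06 · 13.63 / 4.841e+09 = 2.769e-14 m³/m.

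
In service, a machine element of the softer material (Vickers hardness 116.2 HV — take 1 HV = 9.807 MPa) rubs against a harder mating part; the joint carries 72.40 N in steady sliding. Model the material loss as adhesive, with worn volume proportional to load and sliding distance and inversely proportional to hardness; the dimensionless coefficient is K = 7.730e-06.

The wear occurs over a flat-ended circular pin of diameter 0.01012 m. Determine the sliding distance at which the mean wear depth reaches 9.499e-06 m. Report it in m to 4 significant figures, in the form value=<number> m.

The intermediates appear rounded; the algebra runs at exact precision, and a single final rounding, at 4 significant digits.
Convert: Hardness H = 116.2 HV × 9.807 MPa/HV = 1140 MPa = 1.140e+09 Pa.
Convert: Contact area A = π·d²/4 = π·(0.01012 m)²/4 = 8.044e-05 m².
As SI base values: W = 72.40 N, H = 1.140e+09 Pa, K = 7.730e-06.
Wearable volume V_lim = h_lim·A = 9.499e-06 · 8.044e-05 = 7.641e-10 m³.
So the life L = V_lim·H/(K·W) = 7.641e-10 · 1.140e+09 / (7.730e-06 · 72.40) = 1556 m.

value=1556 m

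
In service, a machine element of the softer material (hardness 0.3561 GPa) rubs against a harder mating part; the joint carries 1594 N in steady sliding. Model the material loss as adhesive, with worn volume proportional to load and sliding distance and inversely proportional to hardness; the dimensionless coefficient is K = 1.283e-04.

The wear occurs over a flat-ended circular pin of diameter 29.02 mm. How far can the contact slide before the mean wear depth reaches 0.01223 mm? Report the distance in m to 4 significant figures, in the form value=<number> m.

Each operation holds exact precision — intermediate values are displayed rounded, and rounded just once, at 4 significant figures.
Convert: Hardness H = 0.3561 GPa = 3.561e+08 Pa.
Convert: Pin diameter d = 29.02 mm = 0.02902 m. Contact area A = π·d²/4 = π·(0.02902 m)²/4 = 6.614e-04 m².
Convert: Depth limit h_lim = 0.01223 mm = 1.223e-05 m.
Restated in SI base units: W = 1594 N, H = 3.561e+08 Pa, K = 1.283e-04.
At the depth limit, V_lim = h_lim·A = 1.223e-05 · 6.614e-04 = 8.089e-09 m³.
Inverting, life L = V_lim·H/(K·W) = 8.089e-09 · 3.561e+08 / (1.283e-04 · 1594) = 14.09 m.

value=14.09 m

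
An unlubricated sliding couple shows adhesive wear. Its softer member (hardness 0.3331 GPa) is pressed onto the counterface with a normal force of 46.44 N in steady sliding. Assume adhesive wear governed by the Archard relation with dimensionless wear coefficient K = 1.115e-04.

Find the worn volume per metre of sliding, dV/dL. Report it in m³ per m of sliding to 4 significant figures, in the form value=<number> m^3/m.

The intermediates appear rounded. Each operation holds full precision, and a single final rounding to 4 significant digits.
Hardness H = 0.3331 GPa = 3.331e+08 Pa.
Expressed in SI base units: W = 46.44 N, H = 3.331e+08 Pa, K = 1.115e-04.
Sliding wear rate dV/dL = K·W/H: 1.115e-04 · 46.44 / 3.331e+08 = 1.555e-11 m³/m.

value=1.555e-11 m^3/m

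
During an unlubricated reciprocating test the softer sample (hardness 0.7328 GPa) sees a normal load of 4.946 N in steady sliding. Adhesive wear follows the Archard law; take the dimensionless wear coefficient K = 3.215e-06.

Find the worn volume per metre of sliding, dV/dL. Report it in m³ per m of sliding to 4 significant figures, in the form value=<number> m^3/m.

value=2.170e-14 m^3/m

Intermediates appear rounded — each operation carries exact precision; rounded just once to four significant figures.
Convert: Hardness H = 0.7328 GPa = 7.328e+08 Pa.
Working in SI base units: W = 4.946 N, H = 7.328e+08 Pa, K = 3.215e-06.
Wear rate dV/dL = K·W/H, per unit distance: 3.215e-06 · 4.946 / 7.328e+08 = 2.170e-14 m³/m.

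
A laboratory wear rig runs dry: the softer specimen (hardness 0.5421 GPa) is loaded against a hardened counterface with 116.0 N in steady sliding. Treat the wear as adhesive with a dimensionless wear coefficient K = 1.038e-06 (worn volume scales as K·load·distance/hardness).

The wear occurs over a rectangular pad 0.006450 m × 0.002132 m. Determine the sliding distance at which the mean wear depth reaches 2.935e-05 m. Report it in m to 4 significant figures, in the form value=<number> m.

value=1817 m

Intermediates are printed rounded — every step keeps exact precision, and one last rounding to four significant figures.
Hardness H = 0.5421 GPa = 5.421e+08 Pa.
Contact area A = 0.006450 m × 0.002132 m = 1.375e-05 m².
In SI base units: W = 116.0 N, H = 5.421e+08 Pa, K = 1.038e-06.
Volume at the limit: V_lim = h_lim·A = 2.935e-05 · 1.375e-05 = 4.036e-10 m³.
Life L = V_lim·H/(K·W) = 4.036e-10 · 5.421e+08 / (1.038e-06 · 116.0) = 1817 m.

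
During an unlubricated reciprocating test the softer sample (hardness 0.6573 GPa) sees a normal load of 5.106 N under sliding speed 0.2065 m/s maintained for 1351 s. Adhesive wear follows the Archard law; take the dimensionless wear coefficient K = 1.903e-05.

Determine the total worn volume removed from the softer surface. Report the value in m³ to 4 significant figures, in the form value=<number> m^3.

value=4.124e-11 m^3

The algebra keeps full float precision — the intermediates are printed rounded, and a lone final rounding, at four significant figures.
Convert: Distance L = v·t = 0.2065 m/s × 1351 s = 279.0 m.
Convert: Hardness H = 0.6573 GPa = 6.573e+08 Pa.
In SI base units: W = 5.106 N, H = 6.573e+08 Pa, K = 1.903e-05.
The Archard volume V = K·W·L/H = 1.903e-05 · 5.106 · 279.0 / 6.573e+08 = 4.124e-11 m³.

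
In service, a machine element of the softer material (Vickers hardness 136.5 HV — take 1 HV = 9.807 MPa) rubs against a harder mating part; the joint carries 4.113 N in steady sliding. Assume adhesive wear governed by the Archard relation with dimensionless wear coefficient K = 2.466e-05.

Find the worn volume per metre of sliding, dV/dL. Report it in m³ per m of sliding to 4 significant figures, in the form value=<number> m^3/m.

Each operation holds full float precision. The intermediates are printed rounded; rounded just once, at four significant digits.
Hardness H = 136.5 HV × 9.807 MPa/HV = 1339 MPa = 1.339e+09 Pa.
In SI base units: W = 4.113 N, H = 1.339e+09 Pa, K = 2.466e-05.
Sliding wear rate dV/dL = K·W/H, per unit distance: 2.466e-05 · 4.113 / 1.339e+09 = 7.577e-14 m³/m.

value=7.577e-14 m^3/m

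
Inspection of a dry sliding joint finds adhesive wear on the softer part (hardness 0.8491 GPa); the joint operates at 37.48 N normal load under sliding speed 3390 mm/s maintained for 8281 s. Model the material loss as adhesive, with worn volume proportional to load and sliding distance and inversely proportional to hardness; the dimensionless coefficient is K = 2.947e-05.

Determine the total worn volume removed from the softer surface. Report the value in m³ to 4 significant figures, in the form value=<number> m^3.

value=3.652e-08 m^3

Printed values are rounded, and every step runs at exact precision, and rounded once at the end to four significant digits.
Convert: Sliding speed v = 3390 mm/s = 3.390 m/s. Total distance L = v·t = 3.390 m/s × 8281 s = 2.807e+04 m.
Convert: Hardness H = 0.8491 GPa = 8.491e+08 Pa.
SI base units throughout: W = 37.48 N, H = 8.491e+08 Pa, K = 2.947e-05.
Archard relation: V = K·W·L/H = 2.947e-05 · 37.48 · 2.807e+04 / 8.491e+08 = 3.652e-08 m³.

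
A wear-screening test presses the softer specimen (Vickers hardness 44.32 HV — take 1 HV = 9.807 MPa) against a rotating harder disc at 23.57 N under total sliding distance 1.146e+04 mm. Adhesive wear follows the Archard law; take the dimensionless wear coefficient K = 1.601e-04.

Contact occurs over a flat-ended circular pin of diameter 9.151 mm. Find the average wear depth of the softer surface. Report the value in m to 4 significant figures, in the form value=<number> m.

All arithmetic maintains full precision — intermediates are displayed rounded. Rounded once at the end: 4 significant figures.
Path length L = 1.146e+04 mm = 11.46 m.
Hardness H = 44.32 HV × 9.807 MPa/HV = 434.6 MPa = 4.346e+08 Pa.
Pin diameter d = 9.151 mm = 0.009151 m. Contact area A = π·d²/4 = π·(0.009151 m)²/4 = 6.577e-05 m².
SI base units throughout: W = 23.57 N, H = 4.346e+08 Pa, K = 1.601e-04.
Apply Archard: V = K·W·L/H = 1.601e-04 · 23.57 · 11.46 / 4.346e+08 = 9.949e-11 m³.
Mean depth h = V/A = 9.949e-11 / 6.577e-05 = 1.513e-06 m.

value=1.513e-06 m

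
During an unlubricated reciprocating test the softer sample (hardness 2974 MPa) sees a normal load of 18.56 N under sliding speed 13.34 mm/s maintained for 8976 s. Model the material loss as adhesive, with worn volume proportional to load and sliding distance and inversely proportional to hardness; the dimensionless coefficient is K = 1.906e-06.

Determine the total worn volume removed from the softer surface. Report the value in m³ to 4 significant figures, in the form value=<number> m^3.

The algebra keeps full float precision — intermediates appear rounded; a single final rounding: 4 significant digits.
Sliding speed v = 13.34 mm/s = 0.01334 m/s. Distance covered L = v·t = 0.01334 m/s × 8976 s = 119.7 m.
Hardness H = 2974 MPa = 2.974e+09 Pa.
Working in SI base units: W = 18.56 N, H = 2.974e+09 Pa, K = 1.906e-06.
Archard volume V = K·W·L/H = 1.906e-06 · 18.56 · 119.7 / 2.974e+09 = 1.424e-12 m³.

value=1.424e-12 m^3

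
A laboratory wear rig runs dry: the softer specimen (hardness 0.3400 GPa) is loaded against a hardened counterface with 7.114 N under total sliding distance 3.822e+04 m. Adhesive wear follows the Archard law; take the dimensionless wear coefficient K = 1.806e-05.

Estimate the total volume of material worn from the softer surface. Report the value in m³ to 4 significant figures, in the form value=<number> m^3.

The algebra carries full float precision; shown intermediates are rounded. Rounded once at the end: four significant figures.
Convert: Hardness H = 0.3400 GPa = 3.400e+08 Pa.
As SI base values: W = 7.114 N, H = 3.400e+08 Pa, K = 1.806e-05.
The Archard volume V = K·W·L/H = 1.806e-05 · 7.114 · 3.822e+04 / 3.400e+08 = 1.444e-08 m³.

value=1.444e-08 m^3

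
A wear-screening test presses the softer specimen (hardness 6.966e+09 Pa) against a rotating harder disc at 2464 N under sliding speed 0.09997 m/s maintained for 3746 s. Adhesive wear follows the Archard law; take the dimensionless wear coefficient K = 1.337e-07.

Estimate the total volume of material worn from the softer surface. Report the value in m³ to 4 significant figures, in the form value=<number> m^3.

Intermediate values are displayed rounded — all arithmetic holds exact precision, and one last rounding to 4 significant figures.
Convert: The distance L = v·t = 0.09997 m/s × 3746 s = 374.5 m.
As SI base values: W = 2464 N, H = 6.966e+09 Pa, K = 1.337e-07.
By Archard's law, V = K·W·L/H = 1.337e-07 · 2464 · 374.5 / 6.966e+09 = 1.771e-11 m³.

value=1.771e-11 m^3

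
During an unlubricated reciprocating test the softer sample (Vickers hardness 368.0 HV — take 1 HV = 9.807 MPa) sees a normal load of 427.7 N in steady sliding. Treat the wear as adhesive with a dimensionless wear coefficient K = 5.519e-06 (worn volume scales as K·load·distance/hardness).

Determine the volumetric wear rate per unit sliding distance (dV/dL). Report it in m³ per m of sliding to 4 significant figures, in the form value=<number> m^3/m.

value=6.541e-13 m^3/m

All arithmetic holds full float precision, and intermediates are displayed rounded. Rounded just once: 4 significant digits.
Convert: Hardness H = 368.0 HV × 9.807 MPa/HV = 3609 MPa = 3.609e+09 Pa.
Expressed in SI base units: W = 427.7 N, H = 3.609e+09 Pa, K = 5.519e-06.
The wear rate dV/dL = K·W/H (independent of L): 5.519e-06 · 427.7 / 3.609e+09 = 6.541e-13 m³/m.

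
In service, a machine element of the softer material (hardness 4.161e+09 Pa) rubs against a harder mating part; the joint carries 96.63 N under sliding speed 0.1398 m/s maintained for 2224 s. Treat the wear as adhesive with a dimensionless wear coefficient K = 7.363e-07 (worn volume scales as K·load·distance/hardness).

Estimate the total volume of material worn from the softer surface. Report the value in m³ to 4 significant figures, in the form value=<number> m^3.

The computation runs at full precision. Intermediate values are printed rounded; one final rounding to 4 significant digits.
Total distance L = v·t = 0.1398 m/s × 2224 s = 310.9 m.
Collected in SI base units: W = 96.63 N, H = 4.161e+09 Pa, K = 7.363e-07.
By Archard's law, V = K·W·L/H = 7.363e-07 · 96.63 · 310.9 / 4.161e+09 = 5.316e-12 m³.

value=5.316e-12 m^3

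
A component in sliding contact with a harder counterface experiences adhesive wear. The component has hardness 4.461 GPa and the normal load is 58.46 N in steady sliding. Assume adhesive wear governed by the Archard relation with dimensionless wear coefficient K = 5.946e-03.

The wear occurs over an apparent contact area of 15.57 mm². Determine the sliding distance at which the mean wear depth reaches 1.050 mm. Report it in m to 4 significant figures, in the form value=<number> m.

All arithmetic carries full float precision — printed values are rounded. Rounded just once to 4 significant digits.
Convert: Hardness H = 4.461 GPa = 4.461e+09 Pa.
Convert: Contact area A = 15.57 mm² = 1.557e-05 m².
Convert: Depth limit h_lim = 1.050 mm = 0.001050 m.
In SI base units: W = 58.46 N, H = 4.461e+09 Pa, K = 5.946e-03.
Wearable volume V_lim = h_lim·A = 0.001050 · 1.557e-05 = 1.635e-08 m³.
Thus life L = V_lim·H/(K·W) = 1.635e-08 · 4.461e+09 / (5.946e-03 · 58.46) = 209.8 m.

value=209.8 m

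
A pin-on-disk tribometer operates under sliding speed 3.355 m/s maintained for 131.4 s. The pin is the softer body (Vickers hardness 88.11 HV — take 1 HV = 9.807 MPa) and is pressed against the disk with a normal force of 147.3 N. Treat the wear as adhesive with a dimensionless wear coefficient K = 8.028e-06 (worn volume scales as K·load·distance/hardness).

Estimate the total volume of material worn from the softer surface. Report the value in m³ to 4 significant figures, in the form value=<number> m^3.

Intermediates are displayed rounded, and each operation keeps full precision, and rounded just once, at four significant figures.
Sliding distance L = v·t = 3.355 m/s × 131.4 s = 440.8 m.
Hardness H = 88.11 HV × 9.807 MPa/HV = 864.1 MPa = 8.641e+08 Pa.
In SI base units: W = 147.3 N, H = 8.641e+08 Pa, K = 8.028e-06.
Worn volume V = K·W·L/H = 8.028e-06 · 147.3 · 440.8 / 8.641e+08 = 6.033e-10 m³.

value=6.033e-10 m^3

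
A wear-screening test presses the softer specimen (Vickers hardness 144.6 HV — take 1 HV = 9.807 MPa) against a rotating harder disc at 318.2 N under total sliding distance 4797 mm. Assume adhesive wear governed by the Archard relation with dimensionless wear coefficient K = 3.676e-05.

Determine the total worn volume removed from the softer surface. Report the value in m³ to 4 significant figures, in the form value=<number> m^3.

value=3.957e-11 m^3

Each operation runs at full float precision. Intermediate values are printed rounded, and one final rounding: 4 significant digits.
Distance covered L = 4797 mm = 4.797 m.
Hardness H = 144.6 HV × 9.807 MPa/HV = 1418 MPa = 1.418e+09 Pa.
In SI base units, W = 318.2 N, H = 1.418e+09 Pa, K = 3.676e-05.
Apply Archard: V = K·W·L/H = 3.676e-05 · 318.2 · 4.797 / 1.418e+09 = 3.957e-11 m³.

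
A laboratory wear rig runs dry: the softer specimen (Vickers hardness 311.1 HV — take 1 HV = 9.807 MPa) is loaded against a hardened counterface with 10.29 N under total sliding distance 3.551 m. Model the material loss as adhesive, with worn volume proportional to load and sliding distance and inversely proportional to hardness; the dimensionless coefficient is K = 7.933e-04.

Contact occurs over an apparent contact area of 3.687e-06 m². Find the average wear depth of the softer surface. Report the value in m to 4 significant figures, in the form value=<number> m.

Intermediate values are displayed rounded. All arithmetic keeps exact precision — rounded once at the end to 4 significant figures.
Hardness H = 311.1 HV × 9.807 MPa/HV = 3051 MPa = 3.051e+09 Pa.
As SI base values: W = 10.29 N, H = 3.051e+09 Pa, K = 7.933e-04.
Archard relation: V = K·W·L/H = 7.933e-04 · 10.29 · 3.551 / 3.051e+09 = 9.501e-12 m³.
Average depth h = V/A = 9.501e-12 / 3.687e-06 = 2.577e-06 m.

value=2.577e-06 m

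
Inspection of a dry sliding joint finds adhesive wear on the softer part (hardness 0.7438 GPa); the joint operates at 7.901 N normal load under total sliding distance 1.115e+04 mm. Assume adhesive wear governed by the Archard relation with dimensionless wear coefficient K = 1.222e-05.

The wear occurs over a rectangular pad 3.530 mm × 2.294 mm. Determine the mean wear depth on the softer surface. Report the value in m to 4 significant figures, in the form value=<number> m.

All arithmetic maintains full precision; the intermediates are displayed rounded. Rounded once at the end: 4 significant digits.
The distance L = 1.115e+04 mm = 11.15 m.
Hardness H = 0.7438 GPa = 7.438e+08 Pa.
Pad sides 3.530 mm × 2.294 mm = 0.003530 m × 0.002294 m. Contact area A = 0.003530 m × 0.002294 m = 8.098e-06 m².
Expressed in SI base units: W = 7.901 N, H = 7.438e+08 Pa, K = 1.222e-05.
Wear volume V = K·W·L/H = 1.222e-05 · 7.901 · 11.15 / 7.438e+08 = 1.447e-12 m³.
Mean depth h = V/A = 1.447e-12 / 8.098e-06 = 1.787e-07 m.

value=1.787e-07 m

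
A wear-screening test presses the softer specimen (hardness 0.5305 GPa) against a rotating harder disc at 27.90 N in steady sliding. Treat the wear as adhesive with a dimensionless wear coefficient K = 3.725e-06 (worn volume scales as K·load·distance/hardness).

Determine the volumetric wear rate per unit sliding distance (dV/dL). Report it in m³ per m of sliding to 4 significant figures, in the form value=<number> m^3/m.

value=1.959e-13 m^3/m

The computation maintains full float precision — intermediate values are displayed rounded — one last rounding: 4 significant digits.
Hardness H = 0.5305 GPa = 5.305e+08 Pa.
SI base units throughout: W = 27.90 N, H = 5.305e+08 Pa, K = 3.725e-06.
Wear rate dV/dL = K·W/H: 3.725e-06 · 27.90 / 5.305e+08 = 1.959e-13 m³/m.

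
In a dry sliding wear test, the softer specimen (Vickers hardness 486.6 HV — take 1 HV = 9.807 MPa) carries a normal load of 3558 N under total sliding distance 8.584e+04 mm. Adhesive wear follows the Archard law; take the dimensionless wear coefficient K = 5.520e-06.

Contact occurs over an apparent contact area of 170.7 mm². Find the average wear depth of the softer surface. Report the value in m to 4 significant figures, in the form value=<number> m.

All working math carries exact precision — intermediate values are shown rounded; rounded just once to four significant figures.
Distance L = 8.584e+04 mm = 85.84 m.
Hardness H = 486.6 HV × 9.807 MPa/HV = 4772 MPa = 4.772e+09 Pa.
Contact area A = 170.7 mm² = 1.707e-04 m².
Working in SI base units: W = 3558 N, H = 4.772e+09 Pa, K = 5.520e-06.
Volume removed: V = K·W·L/H = 5.520e-06 · 3558 · 85.84 / 4.772e+09 = 3.533e-10 m³.
Depth h = V/A = 3.533e-10 / 1.707e-04 = 2.070e-06 m.

value=2.070e-06 m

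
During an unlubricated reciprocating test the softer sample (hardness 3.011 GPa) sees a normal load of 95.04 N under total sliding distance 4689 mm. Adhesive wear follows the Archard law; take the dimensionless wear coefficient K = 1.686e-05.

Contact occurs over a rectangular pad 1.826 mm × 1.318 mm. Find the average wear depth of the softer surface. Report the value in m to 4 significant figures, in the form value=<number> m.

value=1.037e-06 m

Every step runs at full precision; displayed values are rounded — one final rounding: four significant digits.
Distance L = 4689 mm = 4.689 m.
Hardness H = 3.011 GPa = 3.011e+09 Pa.
Pad sides 1.826 mm × 1.318 mm = 0.001826 m × 0.001318 m. Contact area A = 0.001826 m × 0.001318 m = 2.407e-06 m².
In SI base units, W = 95.04 N, H = 3.011e+09 Pa, K = 1.686e-05.
The Archard volume V = K·W·L/H = 1.686e-05 · 95.04 · 4.689 / 3.011e+09 = 2.495e-12 m³.
Wear depth h = V/A = 2.495e-12 / 2.407e-06 = 1.037e-06 m.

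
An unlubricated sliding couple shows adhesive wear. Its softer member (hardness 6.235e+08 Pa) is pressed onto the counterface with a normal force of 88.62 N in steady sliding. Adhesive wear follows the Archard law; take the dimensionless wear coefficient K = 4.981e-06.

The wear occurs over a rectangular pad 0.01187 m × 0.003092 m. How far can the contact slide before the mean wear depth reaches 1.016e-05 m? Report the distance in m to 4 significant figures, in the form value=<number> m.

value=526.7 m

All arithmetic carries exact precision, and quoted intermediates are rounded. Rounded just once to 4 significant digits.
Convert: Contact area A = 0.01187 m × 0.003092 m = 3.670e-05 m².
As SI base values: W = 88.62 N, H = 6.235e+08 Pa, K = 4.981e-06.
Limit volume V_lim = h_lim·A = 1.016e-05 · 3.670e-05 = 3.729e-10 m³.
Sliding life L = V_lim·H/(K·W) = 3.729e-10 · 6.235e+08 / (4.981e-06 · 88.62) = 526.7 m.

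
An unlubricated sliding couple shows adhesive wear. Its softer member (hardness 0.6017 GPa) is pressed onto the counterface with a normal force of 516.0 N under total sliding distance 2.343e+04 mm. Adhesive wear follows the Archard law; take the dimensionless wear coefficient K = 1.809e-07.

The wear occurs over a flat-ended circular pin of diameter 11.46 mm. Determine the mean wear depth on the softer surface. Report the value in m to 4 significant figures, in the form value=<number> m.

The computation runs at exact precision; intermediates are shown rounded, and rounded once at the end: 4 significant figures.
Path length L = 2.343e+04 mm = 23.43 m.
Hardness H = 0.6017 GPa = 6.017e+08 Pa.
Pin diameter d = 11.46 mm = 0.01146 m. Contact area A = π·d²/4 = π·(0.01146 m)²/4 = 1.031e-04 m².
Restated in SI base units: W = 516.0 N, H = 6.017e+08 Pa, K = 1.809e-07.
Archard volume V = K·W·L/H = 1.809e-07 · 516.0 · 23.43 / 6.017e+08 = 3.635e-12 m³.
Mean depth h = V/A = 3.635e-12 / 1.031e-04 = 3.524e-08 m.

value=3.524e-08 m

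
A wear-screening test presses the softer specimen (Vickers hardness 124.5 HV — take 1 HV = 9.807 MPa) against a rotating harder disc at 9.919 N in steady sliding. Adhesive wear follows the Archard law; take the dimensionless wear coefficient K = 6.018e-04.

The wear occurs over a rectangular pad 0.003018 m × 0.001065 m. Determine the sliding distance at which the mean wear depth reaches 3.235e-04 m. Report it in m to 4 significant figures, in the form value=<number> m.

value=212.7 m

All working math holds full precision; intermediates are printed rounded — one final rounding to 4 significant digits.
Hardness H = 124.5 HV × 9.807 MPa/HV = 1221 MPa = 1.221e+09 Pa.
Contact area A = 0.003018 m × 0.001065 m = 3.214e-06 m².
Working in SI base units: W = 9.919 N, H = 1.221e+09 Pa, K = 6.018e-04.
Wearable volume V_lim = h_lim·A = 3.235e-04 · 3.214e-06 = 1.040e-09 m³.
Life L = V_lim·H/(K·W) = 1.040e-09 · 1.221e+09 / (6.018e-04 · 9.919) = 212.7 m.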